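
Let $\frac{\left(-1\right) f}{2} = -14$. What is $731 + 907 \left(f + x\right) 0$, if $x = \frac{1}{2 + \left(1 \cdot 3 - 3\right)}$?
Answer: $731$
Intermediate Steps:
$f = 28$ ($f = \left(-2\right) \left(-14\right) = 28$)
$x = \frac{1}{2}$ ($x = \frac{1}{2 + \left(3 - 3\right)} = \frac{1}{2 + 0} = \frac{1}{2} \approx 0.5$)
$731 + 907 \left(f + x\right) 0 = 731 + 907 \left(28 + \frac{1}{2}\right) 0 = 731 + 907 \cdot \frac{57}{2} \cdot 0 = 731 + 907 \cdot 0 = 731 + 0 = 731$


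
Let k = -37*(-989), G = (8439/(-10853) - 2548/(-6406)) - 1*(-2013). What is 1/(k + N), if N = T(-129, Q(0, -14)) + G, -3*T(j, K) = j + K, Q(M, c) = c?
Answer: 104286477/4031015109614 ≈ 2.5871e-5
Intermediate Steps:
T(j, K) = -K/3 - j/3 (T(j, K) = -(j + K)/3 = -(K + j)/3 = -K/3 - j/3)
G = 69963022672/34762159 (G = (8439*(-1/10853) - 2548*(-1/6406)) + 2013 = (-8439/10853 + 1274/3203) + 2013 = -13203395/34762159 + 2013 = 69963022672/34762159 ≈ 2012.6)
N = 214860056753/104286477 (N = (-⅓*(-14) - ⅓*(-129)) + 69963022672/34762159 = (14/3 + 43) + 69963022672/34762159 = 143/3 + 69963022672/34762159 = 214860056753/104286477 ≈ 2060.3)
k = 36593
1/(k + N) = 1/(36593 + 214860056753/104286477) = 1/(4031015109614/104286477) = 104286477/4031015109614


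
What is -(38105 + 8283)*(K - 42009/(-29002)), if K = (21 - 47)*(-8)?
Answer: -140890213450/14501 ≈ -9.7159e+6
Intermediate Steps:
K = 208 (K = -26*(-8) = 208)
-(38105 + 8283)*(K - 42009/(-29002)) = -(38105 + 8283)*(208 - 42009/(-29002)) = -46388*(208 - 42009*(-1/29002)) = -46388*(208 + 42009/29002) = -46388*6074425/29002 = -1*140890213450/14501 = -140890213450/14501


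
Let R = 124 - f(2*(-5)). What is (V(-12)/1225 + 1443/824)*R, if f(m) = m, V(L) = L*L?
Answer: 126384177/504700 ≈ 250.41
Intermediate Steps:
V(L) = L²
R = 134 (R = 124 - 2*(-5) = 124 - 1*(-10) = 124 + 10 = 134)
(V(-12)/1225 + 1443/824)*R = ((-12)²/1225 + 1443/824)*134 = (144*(1/1225) + 1443*(1/824))*134 = (144/1225 + 1443/824)*134 = (1886331/1009400)*134 = 126384177/504700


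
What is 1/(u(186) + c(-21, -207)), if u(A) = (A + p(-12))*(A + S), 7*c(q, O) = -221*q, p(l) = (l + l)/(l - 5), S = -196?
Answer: -17/20589 ≈ -0.00082568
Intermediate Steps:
p(l) = 2*l/(-5 + l) (p(l) = (2*l)/(-5 + l) = 2*l/(-5 + l))
c(q, O) = -221*q/7 (c(q, O) = (-221*q)/7 = -221*q/7)
u(A) = (-196 + A)*(24/17 + A) (u(A) = (A + 2*(-12)/(-5 - 12))*(A - 196) = (A + 2*(-12)/(-17))*(-196 + A) = (A + 2*(-12)*(-1/17))*(-196 + A) = (A + 24/17)*(-196 + A) = (24/17 + A)*(-196 + A) = (-196 + A)*(24/17 + A))
1/(u(186) + c(-21, -207)) = 1/((-4704/17 + 186² - 3308/17*186) - 221/7*(-21)) = 1/((-4704/17 + 34596 - 615288/17) + 663) = 1/(-31860/17 + 663) = 1/(-20589/17) = -17/20589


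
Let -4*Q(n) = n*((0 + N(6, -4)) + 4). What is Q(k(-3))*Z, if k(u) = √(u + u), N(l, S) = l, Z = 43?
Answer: -215*I*√6/2 ≈ -263.32*I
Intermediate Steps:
k(u) = √2*√u (k(u) = √(2*u) = √2*√u)
Q(n) = -5*n/2 (Q(n) = -n*((0 + 6) + 4)/4 = -n*(6 + 4)/4 = -n*10/4 = -5*n/2)
Q(k(-3))*Z = -5*√2*√(-3)/2*43 = -5*√2*I*√3/2*43 = -5*I*√6/2*43 = -215*I*√6/2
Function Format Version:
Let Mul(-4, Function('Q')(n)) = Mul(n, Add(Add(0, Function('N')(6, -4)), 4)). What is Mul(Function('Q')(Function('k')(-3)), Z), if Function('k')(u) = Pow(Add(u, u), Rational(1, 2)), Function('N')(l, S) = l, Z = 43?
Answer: Mul(Rational(-215, 2), I, Pow(6, Rational(1, 2))) ≈ Mul(-263.32, I)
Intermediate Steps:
Function('k')(u) = Mul(Pow(2, Rational(1, 2)), Pow(u, Rational(1, 2))) (Function('k')(u) = Pow(Mul(2, u), Rational(1, 2)) = Mul(Pow(2, Rational(1, 2)), Pow(u, Rational(1, 2))))
Function('Q')(n) = Mul(Rational(-5, 2), n) (Function('Q')(n) = Mul(Rational(-1, 4), Mul(n, Add(Add(0, 6), 4))) = Mul(Rational(-1, 4), Mul(n, Add(6, 4))) = Mul(Rational(-1, 4), Mul(n, 10)) = Mul(Rational(-1, 4), Mul(10, n)) = Mul(Rational(-5, 2), n))
Mul(Function('Q')(Function('k')(-3)), Z) = Mul(Mul(Rational(-5, 2), Mul(Pow(2, Rational(1, 2)), Pow(-3, Rational(1, 2)))), 43) = Mul(Mul(Rational(-5, 2), Mul(Pow(2, Rational(1, 2)), Mul(I, Pow(3, Rational(1, 2))))), 43) = Mul(Mul(Rational(-5, 2), Mul(I, Pow(6, Rational(1, 2)))), 43) = Mul(Mul(Rational(-5, 2), I, Pow(6, Rational(1, 2))), 43) = Mul(Rational(-215, 2), I, Pow(6, Rational(1, 2)))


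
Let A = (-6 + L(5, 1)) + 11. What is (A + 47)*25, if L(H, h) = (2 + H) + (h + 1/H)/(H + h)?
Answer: 1480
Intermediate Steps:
L(H, h) = 2 + H + (h + 1/H)/(H + h) (L(H, h) = (2 + H) + (h + 1/H)/(H + h) = 2 + H + (h + 1/H)/(H + h))
A = 61/5 (A = (-6 + (1 + 5³ + 2*5² + 1*5² + 3*5*1)/(5*(5 + 1))) + 11 = (-6 + (⅕)*(1 + 125 + 2*25 + 1*25 + 15)/6) + 11 = (-6 + (⅕)*(⅙)*(1 + 125 + 50 + 25 + 15)) + 11 = (-6 + (⅕)*(⅙)*216) + 11 = (-6 + 36/5) + 11 = 6/5 + 11 = 61/5 ≈ 12.200)
(A + 47)*25 = (61/5 + 47)*25 = (296/5)*25 = 1480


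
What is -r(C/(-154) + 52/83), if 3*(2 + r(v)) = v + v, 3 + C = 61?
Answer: 35152/19173 ≈ 1.8334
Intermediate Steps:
C = 58 (C = -3 + 61 = 58)
r(v) = -2 + 2*v/3 (r(v) = -2 + (v + v)/3 = -2 + (2*v)/3 = -2 + 2*v/3)
-r(C/(-154) + 52/83) = -(-2 + 2*(58/(-154) + 52/83)/3) = -(-2 + 2*(58*(-1/154) + 52*(1/83))/3) = -(-2 + 2*(-29/77 + 52/83)/3) = -(-2 + (2/3)*(1597/6391)) = -(-2 + 3194/19173) = -1*(-35152/19173) = 35152/19173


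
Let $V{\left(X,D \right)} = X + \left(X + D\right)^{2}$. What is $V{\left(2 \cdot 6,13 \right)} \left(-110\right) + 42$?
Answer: $-70028$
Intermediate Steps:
$V{\left(X,D \right)} = X + \left(D + X\right)^{2}$
$V{\left(2 \cdot 6,13 \right)} \left(-110\right) + 42 = \left(2 \cdot 6 + \left(13 + 2 \cdot 6\right)^{2}\right) \left(-110\right) + 42 = \left(12 + \left(13 + 12\right)^{2}\right) \left(-110\right) + 42 = \left(12 + 25^{2}\right) \left(-110\right) + 42 = \left(12 + 625\right) \left(-110\right) + 42 = 637 \left(-110\right) + 42 = -70070 + 42 = -70028$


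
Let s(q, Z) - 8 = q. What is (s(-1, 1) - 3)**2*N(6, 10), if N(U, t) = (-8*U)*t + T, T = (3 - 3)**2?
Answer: -7680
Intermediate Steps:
T = 0 (T = 0**2 = 0)
s(q, Z) = 8 + q
N(U, t) = -8*U*t (N(U, t) = (-8*U)*t + 0 = -8*U*t + 0 = -8*U*t)
(s(-1, 1) - 3)**2*N(6, 10) = ((8 - 1) - 3)**2*(-8*6*10) = (7 - 3)**2*(-480) = 4**2*(-480) = 16*(-480) = -7680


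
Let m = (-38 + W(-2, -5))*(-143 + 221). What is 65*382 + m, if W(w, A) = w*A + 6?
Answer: 23114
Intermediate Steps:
W(w, A) = 6 + A*w (W(w, A) = A*w + 6 = 6 + A*w)
m = -1716 (m = (-38 + (6 - 5*(-2)))*(-143 + 221) = (-38 + (6 + 10))*78 = (-38 + 16)*78 = -22*78 = -1716)
65*382 + m = 65*382 - 1716 = 24830 - 1716 = 23114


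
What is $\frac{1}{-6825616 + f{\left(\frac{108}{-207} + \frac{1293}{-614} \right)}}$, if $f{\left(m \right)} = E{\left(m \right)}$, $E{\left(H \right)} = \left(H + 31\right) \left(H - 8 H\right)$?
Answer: $- \frac{199430884}{1361134557793969} \approx -1.4652 \cdot 10^{-7}$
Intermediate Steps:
$E{\left(H \right)} = - 7 H \left(31 + H\right)$ ($E{\left(H \right)} = \left(31 + H\right) \left(- 7 H\right) = - 7 H \left(31 + H\right)$)
$f{\left(m \right)} = - 7 m \left(31 + m\right)$
$\frac{1}{-6825616 + f{\left(\frac{108}{-207} + \frac{1293}{-614} \right)}} = \frac{1}{-6825616 - 7 \left(\frac{108}{-207} + \frac{1293}{-614}\right) \left(31 + \left(\frac{108}{-207} + \frac{1293}{-614}\right)\right)} = \frac{1}{-6825616 - 7 \left(108 \left(- \frac{1}{207}\right) + 1293 \left(- \frac{1}{614}\right)\right) \left(31 + \left(108 \left(- \frac{1}{207}\right) + 1293 \left(- \frac{1}{614}\right)\right)\right)} = \frac{1}{-6825616 - 7 \left(- \frac{12}{23} - \frac{1293}{614}\right) \left(31 - \frac{37107}{14122}\right)} = \frac{1}{-6825616 - - \frac{259749 \left(31 - \frac{37107}{14122}\right)}{14122}} = \frac{1}{-6825616 - \left(- \frac{259749}{14122}\right) \frac{400675}{14122}} = \frac{1}{-6825616 + \frac{104074930575}{199430884}} = \frac{1}{- \frac{1361134557793969}{199430884}} = - \frac{199430884}{1361134557793969}$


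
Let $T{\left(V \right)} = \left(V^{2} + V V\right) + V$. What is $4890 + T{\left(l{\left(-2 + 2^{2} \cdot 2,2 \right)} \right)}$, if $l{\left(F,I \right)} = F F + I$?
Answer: $7816$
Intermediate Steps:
$l{\left(F,I \right)} = I + F^{2}$ ($l{\left(F,I \right)} = F^{2} + I = I + F^{2}$)
$T{\left(V \right)} = V + 2 V^{2}$ ($T{\left(V \right)} = \left(V^{2} + V^{2}\right) + V = 2 V^{2} + V = V + 2 V^{2}$)
$4890 + T{\left(l{\left(-2 + 2^{2} \cdot 2,2 \right)} \right)} = 4890 + \left(2 + \left(-2 + 2^{2} \cdot 2\right)^{2}\right) \left(1 + 2 \left(2 + \left(-2 + 2^{2} \cdot 2\right)^{2}\right)\right) = 4890 + \left(2 + \left(-2 + 4 \cdot 2\right)^{2}\right) \left(1 + 2 \left(2 + \left(-2 + 4 \cdot 2\right)^{2}\right)\right) = 4890 + \left(2 + \left(-2 + 8\right)^{2}\right) \left(1 + 2 \left(2 + \left(-2 + 8\right)^{2}\right)\right) = 4890 + \left(2 + 6^{2}\right) \left(1 + 2 \left(2 + 6^{2}\right)\right) = 4890 + \left(2 + 36\right) \left(1 + 2 \left(2 + 36\right)\right) = 4890 + 38 \left(1 + 2 \cdot 38\right) = 4890 + 38 \left(1 + 76\right) = 4890 + 38 \cdot 77 = 4890 + 2926 = 7816$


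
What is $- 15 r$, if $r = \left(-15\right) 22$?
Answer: $4950$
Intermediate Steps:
$r = -330$
$- 15 r = \left(-15\right) \left(-330\right) = 4950$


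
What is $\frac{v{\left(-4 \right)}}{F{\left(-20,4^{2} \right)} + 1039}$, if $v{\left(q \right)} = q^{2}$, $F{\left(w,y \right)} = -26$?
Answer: $\frac{16}{1013} \approx 0.015795$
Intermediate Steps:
$\frac{v{\left(-4 \right)}}{F{\left(-20,4^{2} \right)} + 1039} = \frac{\left(-4\right)^{2}}{-26 + 1039} = \frac{1}{1013} \cdot 16 = \frac{16}{1013}$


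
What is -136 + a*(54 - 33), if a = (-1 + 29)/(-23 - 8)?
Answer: -4804/31 ≈ -154.97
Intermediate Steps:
a = -28/31 (a = 28/(-31) = 28*(-1/31) = -28/31 ≈ -0.90323)
-136 + a*(54 - 33) = -136 - 28*(54 - 33)/31 = -136 - 28/31*21 = -136 - 588/31 = -4804/31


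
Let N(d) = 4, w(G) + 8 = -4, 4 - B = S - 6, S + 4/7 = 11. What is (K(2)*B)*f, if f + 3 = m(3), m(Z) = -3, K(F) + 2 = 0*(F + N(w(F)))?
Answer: -36/7 ≈ -5.1429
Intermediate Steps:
S = 73/7 (S = -4/7 + 11 = 73/7 ≈ 10.429)
B = -3/7 (B = 4 - (73/7 - 6) = 4 - 1*31/7 = 4 - 31/7 = -3/7 ≈ -0.42857)
w(G) = -12 (w(G) = -8 - 4 = -12)
K(F) = -2 (K(F) = -2 + 0*(F + 4) = -2 + 0*(4 + F) = -2 + 0 = -2)
f = -6 (f = -3 - 3 = -6)
(K(2)*B)*f = -2*(-3/7)*(-6) = (6/7)*(-6) = -36/7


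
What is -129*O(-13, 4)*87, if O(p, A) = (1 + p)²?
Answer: -1616112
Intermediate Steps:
-129*O(-13, 4)*87 = -129*(1 - 13)²*87 = -129*(-12)²*87 = -129*144*87 = -18576*87 = -1616112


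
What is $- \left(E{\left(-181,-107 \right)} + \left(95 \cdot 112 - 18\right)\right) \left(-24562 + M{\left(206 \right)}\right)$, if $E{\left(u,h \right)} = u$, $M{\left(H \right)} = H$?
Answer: $254300996$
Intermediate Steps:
$- \left(E{\left(-181,-107 \right)} + \left(95 \cdot 112 - 18\right)\right) \left(-24562 + M{\left(206 \right)}\right) = - \left(-181 + \left(95 \cdot 112 - 18\right)\right) \left(-24562 + 206\right) = - \left(-181 + \left(10640 - 18\right)\right) \left(-24356\right) = - \left(-181 + 10622\right) \left(-24356\right) = - 10441 \left(-24356\right) = \left(-1\right) \left(-254300996\right) = 254300996$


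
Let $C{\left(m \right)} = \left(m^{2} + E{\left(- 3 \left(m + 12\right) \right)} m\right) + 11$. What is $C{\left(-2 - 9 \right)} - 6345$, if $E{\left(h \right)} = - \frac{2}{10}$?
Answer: $- \frac{31054}{5} \approx -6210.8$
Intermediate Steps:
$E{\left(h \right)} = - \frac{1}{5}$ ($E{\left(h \right)} = \left(-2\right) \frac{1}{10} = - \frac{1}{5}$)
$C{\left(m \right)} = 11 + m^{2} - \frac{m}{5}$ ($C{\left(m \right)} = \left(m^{2} - \frac{m}{5}\right) + 11 = 11 + m^{2} - \frac{m}{5}$)
$C{\left(-2 - 9 \right)} - 6345 = \left(11 + \left(-2 - 9\right)^{2} - \frac{-2 - 9}{5}\right) - 6345 = \left(11 + \left(-11\right)^{2} - - \frac{11}{5}\right) - 6345 = \left(11 + 121 + \frac{11}{5}\right) - 6345 = \frac{671}{5} - 6345 = - \frac{31054}{5}$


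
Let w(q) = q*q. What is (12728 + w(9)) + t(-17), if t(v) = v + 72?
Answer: 12864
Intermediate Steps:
w(q) = q²
t(v) = 72 + v
(12728 + w(9)) + t(-17) = (12728 + 9²) + (72 - 17) = (12728 + 81) + 55 = 12809 + 55 = 12864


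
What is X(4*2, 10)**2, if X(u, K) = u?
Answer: 64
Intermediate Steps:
X(4*2, 10)**2 = (4*2)**2 = 8**2 = 64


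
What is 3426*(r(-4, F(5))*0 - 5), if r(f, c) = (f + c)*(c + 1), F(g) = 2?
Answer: -17130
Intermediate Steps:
r(f, c) = (1 + c)*(c + f) (r(f, c) = (c + f)*(1 + c) = (1 + c)*(c + f))
3426*(r(-4, F(5))*0 - 5) = 3426*((2 - 4 + 2**2 + 2*(-4))*0 - 5) = 3426*((2 - 4 + 4 - 8)*0 - 5) = 3426*(-6*0 - 5) = 3426*(0 - 5) = 3426*(-5) = -17130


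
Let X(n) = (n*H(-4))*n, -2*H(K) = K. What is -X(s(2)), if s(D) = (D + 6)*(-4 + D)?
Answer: -512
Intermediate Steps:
s(D) = (-4 + D)*(6 + D) (s(D) = (6 + D)*(-4 + D) = (-4 + D)*(6 + D))
H(K) = -K/2
X(n) = 2*n**2 (X(n) = (n*(-1/2*(-4)))*n = (n*2)*n = (2*n)*n = 2*n**2)
-X(s(2)) = -2*(-24 + 2**2 + 2*2)**2 = -2*(-24 + 4 + 4)**2 = -2*(-16)**2 = -2*256 = -1*512 = -512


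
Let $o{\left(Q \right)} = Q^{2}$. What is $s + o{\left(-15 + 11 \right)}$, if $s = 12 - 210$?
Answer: $-182$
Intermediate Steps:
$s = -198$ ($s = 12 - 210 = -198$)
$s + o{\left(-15 + 11 \right)} = -198 + \left(-15 + 11\right)^{2} = -198 + \left(-4\right)^{2} = -198 + 16 = -182$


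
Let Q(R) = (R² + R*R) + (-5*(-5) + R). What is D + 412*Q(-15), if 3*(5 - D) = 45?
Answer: 189510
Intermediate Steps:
D = -10 (D = 5 - ⅓*45 = 5 - 15 = -10)
Q(R) = 25 + R + 2*R² (Q(R) = (R² + R²) + (25 + R) = 2*R² + (25 + R) = 25 + R + 2*R²)
D + 412*Q(-15) = -10 + 412*(25 - 15 + 2*(-15)²) = -10 + 412*(25 - 15 + 2*225) = -10 + 412*(25 - 15 + 450) = -10 + 412*460 = -10 + 189520 = 189510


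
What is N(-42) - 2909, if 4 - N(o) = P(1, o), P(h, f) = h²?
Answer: -2906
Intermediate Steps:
N(o) = 3 (N(o) = 4 - 1*1² = 4 - 1*1 = 4 - 1 = 3)
N(-42) - 2909 = 3 - 2909 = -2906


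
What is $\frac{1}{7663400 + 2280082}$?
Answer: $\frac{1}{9943482} \approx 1.0057 \cdot 10^{-7}$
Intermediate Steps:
$\frac{1}{7663400 + 2280082} = \frac{1}{9943482}$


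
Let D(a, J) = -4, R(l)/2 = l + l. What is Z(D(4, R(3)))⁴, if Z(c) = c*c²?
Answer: 16777216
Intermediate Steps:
R(l) = 4*l (R(l) = 2*(l + l) = 2*(2*l) = 4*l)
Z(c) = c³
Z(D(4, R(3)))⁴ = ((-4)³)⁴ = (-64)⁴ = 16777216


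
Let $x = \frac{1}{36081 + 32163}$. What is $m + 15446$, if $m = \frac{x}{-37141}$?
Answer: $\frac{39150210140183}{2534650404} \approx 15446.0$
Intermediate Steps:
$x = \frac{1}{68244} \approx 1.4653 \cdot 10^{-5}$
$m = - \frac{1}{2534650404}$ ($m = \frac{1}{68244 \left(-37141\right)} = \frac{1}{68244} \left(- \frac{1}{37141}\right) = - \frac{1}{2534650404} \approx -3.9453 \cdot 10^{-10}$)
$m + 15446 = - \frac{1}{2534650404} + 15446 = \frac{39150210140183}{2534650404}$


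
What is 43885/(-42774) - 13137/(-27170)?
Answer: -157608353/290542395 ≈ -0.54246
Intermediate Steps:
43885/(-42774) - 13137/(-27170) = 43885*(-1/42774) - 13137*(-1/27170) = -43885/42774 + 13137/27170 = -157608353/290542395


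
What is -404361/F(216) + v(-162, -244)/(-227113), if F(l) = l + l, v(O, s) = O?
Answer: -10203952201/10901424 ≈ -936.02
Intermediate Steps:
F(l) = 2*l
-404361/F(216) + v(-162, -244)/(-227113) = -404361/(2*216) - 162/(-227113) = -404361/432 - 162*(-1/227113) = -404361*1/432 + 162/227113 = -44929/48 + 162/227113 = -10203952201/10901424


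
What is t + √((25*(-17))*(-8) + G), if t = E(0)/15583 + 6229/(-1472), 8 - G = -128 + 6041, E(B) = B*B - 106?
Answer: -97222539/22938176 + I*√2505 ≈ -4.2385 + 50.05*I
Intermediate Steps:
E(B) = -106 + B² (E(B) = B² - 106 = -106 + B²)
G = -5905 (G = 8 - (-128 + 6041) = 8 - 1*5913 = 8 - 5913 = -5905)
t = -97222539/22938176 (t = (-106 + 0²)/15583 + 6229/(-1472) = (-106 + 0)*(1/15583) + 6229*(-1/1472) = -106*1/15583 - 6229/1472 = -106/15583 - 6229/1472 = -97222539/22938176 ≈ -4.2385)
t + √((25*(-17))*(-8) + G) = -97222539/22938176 + √((25*(-17))*(-8) - 5905) = -97222539/22938176 + √(-425*(-8) - 5905) = -97222539/22938176 + √(3400 - 5905) = -97222539/22938176 + √(-2505) = -97222539/22938176 + I*√2505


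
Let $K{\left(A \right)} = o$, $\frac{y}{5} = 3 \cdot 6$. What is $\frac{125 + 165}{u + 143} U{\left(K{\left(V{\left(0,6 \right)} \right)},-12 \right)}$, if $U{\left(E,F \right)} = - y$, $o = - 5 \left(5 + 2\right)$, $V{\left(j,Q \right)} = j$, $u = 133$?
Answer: $- \frac{2175}{23} \approx -94.565$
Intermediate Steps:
$y = 90$ ($y = 5 \cdot 3 \cdot 6 = 5 \cdot 18 = 90$)
$o = -35$ ($o = \left(-5\right) 7 = -35$)
$K{\left(A \right)} = -35$
$U{\left(E,F \right)} = -90$ ($U{\left(E,F \right)} = \left(-1\right) 90 = -90$)
$\frac{125 + 165}{u + 143} U{\left(K{\left(V{\left(0,6 \right)} \right)},-12 \right)} = \frac{125 + 165}{133 + 143} \left(-90\right) = \frac{290}{276} \left(-90\right) = 290 \cdot \frac{1}{276} \left(-90\right) = \frac{145}{138} \left(-90\right) = - \frac{2175}{23}$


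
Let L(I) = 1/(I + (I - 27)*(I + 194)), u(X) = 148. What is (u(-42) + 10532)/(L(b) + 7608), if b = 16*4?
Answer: 102634800/73112881 ≈ 1.4038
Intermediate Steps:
b = 64
L(I) = 1/(I + (-27 + I)*(194 + I))
(u(-42) + 10532)/(L(b) + 7608) = (148 + 10532)/(1/(-5238 + 64**2 + 168*64) + 7608) = 10680/(1/(-5238 + 4096 + 10752) + 7608) = 10680/(1/9610 + 7608) = 10680/(73112881/9610) = 10680*(9610/73112881) = 102634800/73112881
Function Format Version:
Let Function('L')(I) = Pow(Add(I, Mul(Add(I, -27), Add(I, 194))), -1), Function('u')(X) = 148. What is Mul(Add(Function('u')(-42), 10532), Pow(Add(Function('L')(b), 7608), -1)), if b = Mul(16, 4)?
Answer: Rational(102634800, 73112881) ≈ 1.4038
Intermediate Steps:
b = 64
Function('L')(I) = Pow(Add(I, Mul(Add(-27, I), Add(194, I))), -1)
Mul(Add(Function('u')(-42), 10532), Pow(Add(Function('L')(b), 7608), -1)) = Mul(Add(148, 10532), Pow(Add(Pow(Add(-5238, Pow(64, 2), Mul(168, 64)), -1), 7608), -1)) = Mul(10680, Pow(Add(Pow(Add(-5238, 4096, 10752), -1), 7608), -1)) = Mul(10680, Pow(Add(Pow(9610, -1), 7608), -1)) = Mul(10680, Pow(Add(Rational(1, 9610), 7608), -1)) = Mul(10680, Pow(Rational(73112881, 9610), -1)) = Mul(10680, Rational(9610, 73112881)) = Rational(102634800, 73112881)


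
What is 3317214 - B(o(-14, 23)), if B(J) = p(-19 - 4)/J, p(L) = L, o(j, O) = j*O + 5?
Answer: 1051556815/317 ≈ 3.3172e+6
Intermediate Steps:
o(j, O) = 5 + O*j (o(j, O) = O*j + 5 = 5 + O*j)
B(J) = -23/J (B(J) = (-19 - 4)/J = -23/J)
3317214 - B(o(-14, 23)) = 3317214 - (-23)/(5 + 23*(-14)) = 3317214 - (-23)/(5 - 322) = 3317214 - (-23)/(-317) = 3317214 - (-23)*(-1)/317 = 3317214 - 1*23/317 = 3317214 - 23/317 = 1051556815/317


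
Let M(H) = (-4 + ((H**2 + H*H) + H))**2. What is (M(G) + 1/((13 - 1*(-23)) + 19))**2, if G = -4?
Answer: 1003685761/3025 ≈ 3.3180e+5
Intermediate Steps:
M(H) = (-4 + H + 2*H**2)**2 (M(H) = (-4 + ((H**2 + H**2) + H))**2 = (-4 + (2*H**2 + H))**2 = (-4 + (H + 2*H**2))**2 = (-4 + H + 2*H**2)**2)
(M(G) + 1/((13 - 1*(-23)) + 19))**2 = ((-4 - 4 + 2*(-4)**2)**2 + 1/((13 - 1*(-23)) + 19))**2 = ((-4 - 4 + 2*16)**2 + 1/((13 + 23) + 19))**2 = ((-4 - 4 + 32)**2 + 1/(36 + 19))**2 = (24**2 + 1/55)**2 = (576 + 1/55)**2 = (31681/55)**2 = 1003685761/3025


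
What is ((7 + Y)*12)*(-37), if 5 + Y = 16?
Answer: -7992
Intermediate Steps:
Y = 11 (Y = -5 + 16 = 11)
((7 + Y)*12)*(-37) = ((7 + 11)*12)*(-37) = (18*12)*(-37) = 216*(-37) = -7992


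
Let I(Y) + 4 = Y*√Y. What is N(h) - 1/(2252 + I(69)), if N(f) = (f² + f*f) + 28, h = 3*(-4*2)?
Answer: 5575491852/4724995 + 69*√69/4724995 ≈ 1180.0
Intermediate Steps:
I(Y) = -4 + Y^(3/2) (I(Y) = -4 + Y*√Y = -4 + Y^(3/2))
h = -24 (h = 3*(-8) = -24)
N(f) = 28 + 2*f² (N(f) = (f² + f²) + 28 = 2*f² + 28 = 28 + 2*f²)
N(h) - 1/(2252 + I(69)) = (28 + 2*(-24)²) - 1/(2252 + (-4 + 69^(3/2))) = (28 + 2*576) - 1/(2252 + (-4 + 69*√69)) = (28 + 1152) - 1/(2248 + 69*√69) = 1180 - 1/(2248 + 69*√69)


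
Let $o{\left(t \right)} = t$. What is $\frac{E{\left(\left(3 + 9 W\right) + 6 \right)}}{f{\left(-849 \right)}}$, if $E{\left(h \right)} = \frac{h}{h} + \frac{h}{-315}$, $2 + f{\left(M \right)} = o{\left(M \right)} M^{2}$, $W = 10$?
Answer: $- \frac{24}{21418601785} \approx -1.1205 \cdot 10^{-9}$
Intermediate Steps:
$f{\left(M \right)} = -2 + M^{3}$ ($f{\left(M \right)} = -2 + M M^{2} = -2 + M^{3}$)
$E{\left(h \right)} = 1 - \frac{h}{315}$ ($E{\left(h \right)} = 1 + h \left(- \frac{1}{315}\right) = 1 - \frac{h}{315}$)
$\frac{E{\left(\left(3 + 9 W\right) + 6 \right)}}{f{\left(-849 \right)}} = \frac{1 - \frac{\left(3 + 9 \cdot 10\right) + 6}{315}}{-2 + \left(-849\right)^{3}} = \frac{1 - \frac{\left(3 + 90\right) + 6}{315}}{-2 - 611960049} = \frac{1 - \frac{93 + 6}{315}}{-611960051} = \left(1 - \frac{11}{35}\right) \left(- \frac{1}{611960051}\right) = \frac{24}{35} \left(- \frac{1}{611960051}\right) = - \frac{24}{21418601785}$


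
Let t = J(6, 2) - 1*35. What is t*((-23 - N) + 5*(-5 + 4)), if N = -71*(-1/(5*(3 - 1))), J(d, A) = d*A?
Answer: 8073/10 ≈ 807.30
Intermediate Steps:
J(d, A) = A*d
t = -23 (t = 2*6 - 1*35 = 12 - 35 = -23)
N = 71/10 (N = -71/((-5*2)) = -71/(-10) = -71*(-⅒) = 71/10 ≈ 7.1000)
t*((-23 - N) + 5*(-5 + 4)) = -23*((-23 - 1*71/10) + 5*(-5 + 4)) = -23*((-23 - 71/10) + 5*(-1)) = -23*(-301/10 - 5) = -23*(-351/10) = 8073/10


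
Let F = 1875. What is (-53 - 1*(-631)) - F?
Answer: -1297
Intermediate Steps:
(-53 - 1*(-631)) - F = (-53 - 1*(-631)) - 1*1875 = (-53 + 631) - 1875 = 578 - 1875 = -1297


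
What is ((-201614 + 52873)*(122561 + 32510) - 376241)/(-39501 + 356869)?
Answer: -5766447963/79342 ≈ -72678.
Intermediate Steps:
((-201614 + 52873)*(122561 + 32510) - 376241)/(-39501 + 356869) = (-148741*155071 - 376241)/317368 = (-23065415611 - 376241)*(1/317368) = -23065791852*1/317368 = -5766447963/79342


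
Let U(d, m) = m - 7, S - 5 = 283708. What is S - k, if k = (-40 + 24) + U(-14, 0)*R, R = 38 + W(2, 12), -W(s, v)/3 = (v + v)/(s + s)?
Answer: 283869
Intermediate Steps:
S = 283713 (S = 5 + 283708 = 283713)
W(s, v) = -3*v/s (W(s, v) = -3*(v + v)/(s + s) = -3*2*v/(2*s) = -3*2*v*1/(2*s) = -3*v/s)
U(d, m) = -7 + m
R = 20 (R = 38 - 3*12/2 = 38 - 3*12*1/2 = 38 - 18 = 20)
k = -156 (k = (-40 + 24) + (-7 + 0)*20 = -16 - 7*20 = -16 - 140 = -156)
S - k = 283713 - 1*(-156) = 283713 + 156 = 283869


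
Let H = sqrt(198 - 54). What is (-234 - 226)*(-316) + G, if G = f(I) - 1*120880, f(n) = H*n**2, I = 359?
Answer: 1571052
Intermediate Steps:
H = 12 (H = sqrt(144) = 12)
f(n) = 12*n**2
G = 1425692 (G = 12*359**2 - 1*120880 = 12*128881 - 120880 = 1546572 - 120880 = 1425692)
(-234 - 226)*(-316) + G = (-234 - 226)*(-316) + 1425692 = -460*(-316) + 1425692 = 145360 + 1425692 = 1571052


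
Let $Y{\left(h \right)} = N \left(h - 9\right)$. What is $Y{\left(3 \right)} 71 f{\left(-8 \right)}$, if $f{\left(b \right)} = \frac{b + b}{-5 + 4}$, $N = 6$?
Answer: $-40896$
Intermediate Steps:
$Y{\left(h \right)} = -54 + 6 h$ ($Y{\left(h \right)} = 6 \left(h - 9\right) = 6 \left(-9 + h\right) = -54 + 6 h$)
$f{\left(b \right)} = - 2 b$ ($f{\left(b \right)} = \frac{2 b}{-1} = 2 b \left(-1\right) = - 2 b$)
$Y{\left(3 \right)} 71 f{\left(-8 \right)} = \left(-54 + 6 \cdot 3\right) 71 \left(\left(-2\right) \left(-8\right)\right) = \left(-54 + 18\right) 71 \cdot 16 = \left(-36\right) 71 \cdot 16 = \left(-2556\right) 16 = -40896$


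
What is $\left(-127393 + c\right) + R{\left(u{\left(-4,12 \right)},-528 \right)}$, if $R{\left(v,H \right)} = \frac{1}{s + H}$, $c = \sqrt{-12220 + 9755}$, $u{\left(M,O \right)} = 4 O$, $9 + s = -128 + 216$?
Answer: $- \frac{57199458}{449} + i \sqrt{2465} \approx -1.2739 \cdot 10^{5} + 49.649 i$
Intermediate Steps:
$s = 79$ ($s = -9 + \left(-128 + 216\right) = -9 + 88 = 79$)
$c = i \sqrt{2465}$ ($c = \sqrt{-2465} = i \sqrt{2465} \approx 49.649 i$)
$R{\left(v,H \right)} = \frac{1}{79 + H}$
$\left(-127393 + c\right) + R{\left(u{\left(-4,12 \right)},-528 \right)} = \left(-127393 + i \sqrt{2465}\right) + \frac{1}{79 - 528} = \left(-127393 + i \sqrt{2465}\right) + \frac{1}{-449} = \left(-127393 + i \sqrt{2465}\right) - \frac{1}{449} = - \frac{57199458}{449} + i \sqrt{2465}$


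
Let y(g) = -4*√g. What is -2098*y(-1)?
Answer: 8392*I ≈ 8392.0*I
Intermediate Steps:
-2098*y(-1) = -(-8392)*√(-1) = -(-8392)*I = 8392*I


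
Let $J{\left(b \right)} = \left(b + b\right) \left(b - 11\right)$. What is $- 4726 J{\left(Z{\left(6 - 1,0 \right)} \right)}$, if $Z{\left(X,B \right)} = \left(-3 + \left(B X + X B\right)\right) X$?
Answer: $-3686280$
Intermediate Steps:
$Z{\left(X,B \right)} = X \left(-3 + 2 B X\right)$ ($Z{\left(X,B \right)} = \left(-3 + \left(B X + B X\right)\right) X = \left(-3 + 2 B X\right) X = X \left(-3 + 2 B X\right)$)
$J{\left(b \right)} = 2 b \left(-11 + b\right)$
$- 4726 J{\left(Z{\left(6 - 1,0 \right)} \right)} = - 4726 \cdot 2 \left(6 - 1\right) \left(-3 + 2 \cdot 0 \left(6 - 1\right)\right) \left(-11 + \left(6 - 1\right) \left(-3 + 2 \cdot 0 \left(6 - 1\right)\right)\right) = - 4726 \cdot 2 \cdot 5 \left(-3 + 2 \cdot 0 \cdot 5\right) \left(-11 + 5 \left(-3 + 2 \cdot 0 \cdot 5\right)\right) = - 4726 \cdot 2 \cdot 5 \left(-3 + 0\right) \left(-11 + 5 \left(-3 + 0\right)\right) = - 4726 \cdot 2 \cdot 5 \left(-3\right) \left(-11 + 5 \left(-3\right)\right) = - 4726 \cdot 2 \left(-15\right) \left(-11 - 15\right) = - 4726 \cdot 2 \left(-15\right) \left(-26\right) = \left(-4726\right) 780 = -3686280$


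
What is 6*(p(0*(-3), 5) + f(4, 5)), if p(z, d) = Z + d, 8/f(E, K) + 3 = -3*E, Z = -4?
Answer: 14/5 ≈ 2.8000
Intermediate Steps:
f(E, K) = 8/(-3 - 3*E)
p(z, d) = -4 + d
6*(p(0*(-3), 5) + f(4, 5)) = 6*((-4 + 5) - 8/(3 + 3*4)) = 6*(1 - 8/(3 + 12)) = 6*(1 - 8/15) = 6*(7/15) = 14/5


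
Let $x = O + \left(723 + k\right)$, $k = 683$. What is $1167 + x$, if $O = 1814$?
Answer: $4387$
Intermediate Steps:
$x = 3220$ ($x = 1814 + \left(723 + 683\right) = 1814 + 1406 = 3220$)
$1167 + x = 1167 + 3220 = 4387$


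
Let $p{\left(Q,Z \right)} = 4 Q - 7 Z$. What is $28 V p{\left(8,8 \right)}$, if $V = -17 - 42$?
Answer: $39648$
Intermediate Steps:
$p{\left(Q,Z \right)} = - 7 Z + 4 Q$
$V = -59$ ($V = -17 - 42 = -59$)
$28 V p{\left(8,8 \right)} = 28 \left(-59\right) \left(\left(-7\right) 8 + 4 \cdot 8\right) = - 1652 \left(-56 + 32\right) = \left(-1652\right) \left(-24\right) = 39648$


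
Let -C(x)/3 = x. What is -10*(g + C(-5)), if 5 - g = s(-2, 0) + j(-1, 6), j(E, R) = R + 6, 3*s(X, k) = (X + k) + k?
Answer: -260/3 ≈ -86.667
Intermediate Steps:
s(X, k) = X/3 + 2*k/3 (s(X, k) = ((X + k) + k)/3 = (X + 2*k)/3 = X/3 + 2*k/3)
C(x) = -3*x
j(E, R) = 6 + R
g = -19/3 (g = 5 - (((⅓)*(-2) + (⅔)*0) + (6 + 6)) = 5 - ((-⅔ + 0) + 12) = 5 - (-⅔ + 12) = 5 - 1*34/3 = 5 - 34/3 = -19/3 ≈ -6.3333)
-10*(g + C(-5)) = -10*(-19/3 - 3*(-5)) = -10*(-19/3 + 15) = -10*26/3 = -260/3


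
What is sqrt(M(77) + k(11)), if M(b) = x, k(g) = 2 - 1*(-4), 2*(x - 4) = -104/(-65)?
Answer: 3*sqrt(30)/5 ≈ 3.2863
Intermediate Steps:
x = 24/5 (x = 4 + (-104/(-65))/2 = 4 + (-104*(-1/65))/2 = 4 + (1/2)*(8/5) = 4 + 4/5 = 24/5 ≈ 4.8000)
k(g) = 6 (k(g) = 2 + 4 = 6)
M(b) = 24/5
sqrt(M(77) + k(11)) = sqrt(24/5 + 6) = sqrt(54/5) = 3*sqrt(30)/5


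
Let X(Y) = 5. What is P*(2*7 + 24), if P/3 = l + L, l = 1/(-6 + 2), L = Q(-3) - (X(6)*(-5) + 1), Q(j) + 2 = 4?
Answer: 5871/2 ≈ 2935.5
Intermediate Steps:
Q(j) = 2 (Q(j) = -2 + 4 = 2)
L = 26 (L = 2 - (5*(-5) + 1) = 2 - (-25 + 1) = 2 - 1*(-24) = 2 + 24 = 26)
l = -1/4 (l = 1/(-4) = -1/4 ≈ -0.25000)
P = 309/4 (P = 3*(-1/4 + 26) = 3*(103/4) = 309/4 ≈ 77.250)
P*(2*7 + 24) = 309*(2*7 + 24)/4 = 309*(14 + 24)/4 = (309/4)*38 = 5871/2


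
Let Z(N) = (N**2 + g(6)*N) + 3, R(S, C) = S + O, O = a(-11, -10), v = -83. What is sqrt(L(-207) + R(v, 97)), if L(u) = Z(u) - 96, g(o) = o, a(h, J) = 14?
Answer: 3*sqrt(4605) ≈ 203.58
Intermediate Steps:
O = 14
R(S, C) = 14 + S (R(S, C) = S + 14 = 14 + S)
Z(N) = 3 + N**2 + 6*N (Z(N) = (N**2 + 6*N) + 3 = 3 + N**2 + 6*N)
L(u) = -93 + u**2 + 6*u (L(u) = (3 + u**2 + 6*u) - 96 = -93 + u**2 + 6*u)
sqrt(L(-207) + R(v, 97)) = sqrt((-93 + (-207)**2 + 6*(-207)) + (14 - 83)) = sqrt((-93 + 42849 - 1242) - 69) = sqrt(41514 - 69) = sqrt(41445) = 3*sqrt(4605)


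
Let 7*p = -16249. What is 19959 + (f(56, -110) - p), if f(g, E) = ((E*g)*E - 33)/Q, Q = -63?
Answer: 726091/63 ≈ 11525.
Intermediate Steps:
p = -16249/7 (p = (⅐)*(-16249) = -16249/7 ≈ -2321.3)
f(g, E) = 11/21 - g*E²/63 (f(g, E) = ((E*g)*E - 33)/(-63) = (g*E² - 33)*(-1/63) = (-33 + g*E²)*(-1/63) = 11/21 - g*E²/63)
19959 + (f(56, -110) - p) = 19959 + ((11/21 - 1/63*56*(-110)²) - 1*(-16249/7)) = 19959 + ((11/21 - 1/63*56*12100) + 16249/7) = 19959 + ((11/21 - 96800/9) + 16249/7) = 19959 + (-677567/63 + 16249/7) = 19959 - 531326/63 = 726091/63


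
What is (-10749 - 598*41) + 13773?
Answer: -21494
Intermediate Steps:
(-10749 - 598*41) + 13773 = (-10749 - 24518) + 13773 = -35267 + 13773 = -21494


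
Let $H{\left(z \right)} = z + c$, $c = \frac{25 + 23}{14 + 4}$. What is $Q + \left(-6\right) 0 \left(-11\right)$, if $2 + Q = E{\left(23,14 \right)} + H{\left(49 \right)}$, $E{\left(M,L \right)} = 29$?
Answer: $\frac{236}{3} \approx 78.667$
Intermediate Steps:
$c = \frac{8}{3}$ ($c = \frac{48}{18} = 48 \cdot \frac{1}{18} = \frac{8}{3} \approx 2.6667$)
$H{\left(z \right)} = \frac{8}{3} + z$ ($H{\left(z \right)} = z + \frac{8}{3} = \frac{8}{3} + z$)
$Q = \frac{236}{3}$ ($Q = -2 + \left(29 + \left(\frac{8}{3} + 49\right)\right) = -2 + \left(29 + \frac{155}{3}\right) = -2 + \frac{242}{3} = \frac{236}{3} \approx 78.667$)
$Q + \left(-6\right) 0 \left(-11\right) = \frac{236}{3} + \left(-6\right) 0 \left(-11\right) = \frac{236}{3} + 0 \left(-11\right) = \frac{236}{3} + 0 = \frac{236}{3}$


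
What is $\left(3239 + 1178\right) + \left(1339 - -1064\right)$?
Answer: $6820$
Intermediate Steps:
$\left(3239 + 1178\right) + \left(1339 - -1064\right) = 4417 + \left(1339 + 1064\right) = 4417 + 2403 = 6820$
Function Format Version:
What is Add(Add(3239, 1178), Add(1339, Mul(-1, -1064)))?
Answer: 6820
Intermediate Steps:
Add(Add(3239, 1178), Add(1339, Mul(-1, -1064))) = Add(4417, Add(1339, 1064)) = Add(4417, 2403) = 6820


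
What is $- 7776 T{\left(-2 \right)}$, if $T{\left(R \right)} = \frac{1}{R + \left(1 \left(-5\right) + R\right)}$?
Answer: $864$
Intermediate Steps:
$T{\left(R \right)} = \frac{1}{-5 + 2 R}$ ($T{\left(R \right)} = \frac{1}{R + \left(-5 + R\right)} = \frac{1}{-5 + 2 R}$)
$- 7776 T{\left(-2 \right)} = - \frac{7776}{-5 + 2 \left(-2\right)} = - \frac{7776}{-5 - 4} = - \frac{7776}{-9} = \left(-7776\right) \left(- \frac{1}{9}\right) = 864$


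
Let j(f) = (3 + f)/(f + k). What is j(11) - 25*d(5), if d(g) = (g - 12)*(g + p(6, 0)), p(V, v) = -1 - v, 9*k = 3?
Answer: 11921/17 ≈ 701.24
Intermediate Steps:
k = ⅓ (k = (⅑)*3 = ⅓ ≈ 0.33333)
d(g) = (-1 + g)*(-12 + g) (d(g) = (g - 12)*(g + (-1 - 1*0)) = (-12 + g)*(g + (-1 + 0)) = (-12 + g)*(g - 1) = (-12 + g)*(-1 + g) = (-1 + g)*(-12 + g))
j(f) = (3 + f)/(⅓ + f) (j(f) = (3 + f)/(f + ⅓) = (3 + f)/(⅓ + f))
j(11) - 25*d(5) = 3*(3 + 11)/(1 + 3*11) - 25*(12 + 5² - 13*5) = 3*14/(1 + 33) - 25*(12 + 25 - 65) = 3*14/34 - 25*(-28) = 3*(1/34)*14 + 700 = 21/17 + 700 = 11921/17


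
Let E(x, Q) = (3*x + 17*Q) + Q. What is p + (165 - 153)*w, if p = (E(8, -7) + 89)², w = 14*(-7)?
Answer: -1007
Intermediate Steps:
w = -98
E(x, Q) = 3*x + 18*Q
p = 169 (p = ((3*8 + 18*(-7)) + 89)² = ((24 - 126) + 89)² = (-102 + 89)² = (-13)² = 169)
p + (165 - 153)*w = 169 + (165 - 153)*(-98) = 169 + 12*(-98) = 169 - 1176 = -1007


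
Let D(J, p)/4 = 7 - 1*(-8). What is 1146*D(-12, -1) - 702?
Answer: 68058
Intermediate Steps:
D(J, p) = 60 (D(J, p) = 4*(7 - 1*(-8)) = 4*(7 + 8) = 4*15 = 60)
1146*D(-12, -1) - 702 = 1146*60 - 702 = 68760 - 702 = 68058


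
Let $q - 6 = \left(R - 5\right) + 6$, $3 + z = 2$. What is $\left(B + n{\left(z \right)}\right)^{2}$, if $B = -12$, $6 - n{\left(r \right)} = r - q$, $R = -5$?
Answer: $9$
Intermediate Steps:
$z = -1$ ($z = -3 + 2 = -1$)
$q = 2$ ($q = 6 + \left(\left(-5 - 5\right) + 6\right) = 6 + \left(-10 + 6\right) = 6 - 4 = 2$)
$n{\left(r \right)} = 8 - r$ ($n{\left(r \right)} = 6 - \left(r - 2\right) = 6 - \left(-2 + r\right) = 8 - r$)
$\left(B + n{\left(z \right)}\right)^{2} = \left(-12 + \left(8 - -1\right)\right)^{2} = \left(-12 + \left(8 + 1\right)\right)^{2} = \left(-12 + 9\right)^{2} = \left(-3\right)^{2} = 9$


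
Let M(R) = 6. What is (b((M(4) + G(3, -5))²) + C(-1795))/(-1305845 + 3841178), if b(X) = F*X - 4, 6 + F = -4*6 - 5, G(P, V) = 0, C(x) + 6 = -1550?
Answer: -940/845111 ≈ -0.0011123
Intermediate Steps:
C(x) = -1556 (C(x) = -6 - 1550 = -1556)
F = -35 (F = -6 + (-4*6 - 5) = -6 + (-24 - 5) = -6 - 29 = -35)
b(X) = -4 - 35*X (b(X) = -35*X - 4 = -4 - 35*X)
(b((M(4) + G(3, -5))²) + C(-1795))/(-1305845 + 3841178) = ((-4 - 35*(6 + 0)²) - 1556)/(-1305845 + 3841178) = ((-4 - 35*6²) - 1556)/2535333 = ((-4 - 35*36) - 1556)*(1/2535333) = ((-4 - 1260) - 1556)*(1/2535333) = (-1264 - 1556)*(1/2535333) = -2820*1/2535333 = -940/845111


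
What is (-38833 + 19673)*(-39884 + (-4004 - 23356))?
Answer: 1288395040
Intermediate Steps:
(-38833 + 19673)*(-39884 + (-4004 - 23356)) = -19160*(-39884 - 27360) = -19160*(-67244) = 1288395040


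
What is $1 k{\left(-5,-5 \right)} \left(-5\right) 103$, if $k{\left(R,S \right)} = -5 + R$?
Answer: $5150$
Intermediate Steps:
$1 k{\left(-5,-5 \right)} \left(-5\right) 103 = 1 \left(-5 - 5\right) \left(-5\right) 103 = 1 \left(-10\right) \left(-5\right) 103 = \left(-10\right) \left(-5\right) 103 = 50 \cdot 103 = 5150$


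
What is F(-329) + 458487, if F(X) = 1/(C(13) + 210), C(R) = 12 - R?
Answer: 95823784/209 ≈ 4.5849e+5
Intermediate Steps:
F(X) = 1/209 (F(X) = 1/((12 - 1*13) + 210) = 1/((12 - 13) + 210) = 1/(-1 + 210) = 1/209)
F(-329) + 458487 = 1/209 + 458487 = 95823784/209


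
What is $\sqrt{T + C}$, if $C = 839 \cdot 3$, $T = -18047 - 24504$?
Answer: $i \sqrt{40034} \approx 200.08 i$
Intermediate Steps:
$T = -42551$ ($T = -18047 - 24504 = -42551$)
$C = 2517$
$\sqrt{T + C} = \sqrt{-42551 + 2517} = \sqrt{-40034} = i \sqrt{40034}$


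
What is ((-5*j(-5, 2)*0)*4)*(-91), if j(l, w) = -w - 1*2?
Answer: 0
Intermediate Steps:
j(l, w) = -2 - w (j(l, w) = -w - 2 = -2 - w)
((-5*j(-5, 2)*0)*4)*(-91) = ((-5*(-2 - 1*2)*0)*4)*(-91) = ((-5*(-2 - 2)*0)*4)*(-91) = ((-5*(-4)*0)*4)*(-91) = ((20*0)*4)*(-91) = (0*4)*(-91) = 0*(-91) = 0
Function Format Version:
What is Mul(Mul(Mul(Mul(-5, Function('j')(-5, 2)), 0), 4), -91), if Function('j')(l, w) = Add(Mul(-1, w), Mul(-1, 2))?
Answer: 0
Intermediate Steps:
Function('j')(l, w) = Add(-2, Mul(-1, w)) (Function('j')(l, w) = Add(Mul(-1, w), -2) = Add(-2, Mul(-1, w)))
Mul(Mul(Mul(Mul(-5, Function('j')(-5, 2)), 0), 4), -91) = Mul(Mul(Mul(Mul(-5, Add(-2, Mul(-1, 2))), 0), 4), -91) = Mul(Mul(Mul(Mul(-5, Add(-2, -2)), 0), 4), -91) = Mul(Mul(Mul(Mul(-5, -4), 0), 4), -91) = Mul(Mul(Mul(20, 0), 4), -91) = Mul(Mul(0, 4), -91) = Mul(0, -91) = 0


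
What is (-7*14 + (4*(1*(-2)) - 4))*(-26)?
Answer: 2860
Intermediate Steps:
(-7*14 + (4*(1*(-2)) - 4))*(-26) = (-98 + (4*(-2) - 4))*(-26) = (-98 + (-8 - 4))*(-26) = (-98 - 12)*(-26) = -110*(-26) = 2860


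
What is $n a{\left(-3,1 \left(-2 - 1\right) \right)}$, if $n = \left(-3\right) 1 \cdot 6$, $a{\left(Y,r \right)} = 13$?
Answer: $-234$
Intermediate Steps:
$n = -18$ ($n = \left(-3\right) 6 = -18$)
$n a{\left(-3,1 \left(-2 - 1\right) \right)} = \left(-18\right) 13 = -234$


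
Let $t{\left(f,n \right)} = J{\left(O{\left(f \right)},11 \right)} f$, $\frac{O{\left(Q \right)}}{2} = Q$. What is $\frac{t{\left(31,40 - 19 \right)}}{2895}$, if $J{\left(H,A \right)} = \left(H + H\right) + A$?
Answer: $\frac{279}{193} \approx 1.4456$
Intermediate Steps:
$O{\left(Q \right)} = 2 Q$
$J{\left(H,A \right)} = A + 2 H$ ($J{\left(H,A \right)} = 2 H + A = A + 2 H$)
$t{\left(f,n \right)} = f \left(11 + 4 f\right)$ ($t{\left(f,n \right)} = \left(11 + 2 \cdot 2 f\right) f = \left(11 + 4 f\right) f = f \left(11 + 4 f\right)$)
$\frac{t{\left(31,40 - 19 \right)}}{2895} = \frac{31 \left(11 + 4 \cdot 31\right)}{2895} = 31 \left(11 + 124\right) \frac{1}{2895} = 31 \cdot 135 \cdot \frac{1}{2895} = 4185 \cdot \frac{1}{2895} = \frac{279}{193}$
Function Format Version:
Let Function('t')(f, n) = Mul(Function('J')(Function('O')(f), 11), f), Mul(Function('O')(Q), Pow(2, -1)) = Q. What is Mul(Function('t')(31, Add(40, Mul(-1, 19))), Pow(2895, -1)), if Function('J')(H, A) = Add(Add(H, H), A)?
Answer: Rational(279, 193) ≈ 1.4456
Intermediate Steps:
Function('O')(Q) = Mul(2, Q)
Function('J')(H, A) = Add(A, Mul(2, H)) (Function('J')(H, A) = Add(Mul(2, H), A) = Add(A, Mul(2, H)))
Function('t')(f, n) = Mul(f, Add(11, Mul(4, f))) (Function('t')(f, n) = Mul(Add(11, Mul(2, Mul(2, f))), f) = Mul(Add(11, Mul(4, f)), f) = Mul(f, Add(11, Mul(4, f))))
Mul(Function('t')(31, Add(40, Mul(-1, 19))), Pow(2895, -1)) = Mul(Mul(31, Add(11, Mul(4, 31))), Pow(2895, -1)) = Mul(Mul(31, Add(11, 124)), Rational(1, 2895)) = Mul(Mul(31, 135), Rational(1, 2895)) = Mul(4185, Rational(1, 2895)) = Rational(279, 193)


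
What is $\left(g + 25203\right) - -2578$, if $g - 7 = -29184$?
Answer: $-1396$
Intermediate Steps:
$g = -29177$ ($g = 7 - 29184 = -29177$)
$\left(g + 25203\right) - -2578 = \left(-29177 + 25203\right) - -2578 = -3974 + \left(-748 + 3326\right) = -3974 + 2578 = -1396$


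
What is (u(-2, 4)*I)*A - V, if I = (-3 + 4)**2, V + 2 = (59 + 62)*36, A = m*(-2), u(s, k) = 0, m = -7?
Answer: -4354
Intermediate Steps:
A = 14 (A = -7*(-2) = 14)
V = 4354 (V = -2 + (59 + 62)*36 = -2 + 121*36 = -2 + 4356 = 4354)
I = 1 (I = 1**2 = 1)
(u(-2, 4)*I)*A - V = (0*1)*14 - 1*4354 = 0*14 - 4354 = 0 - 4354 = -4354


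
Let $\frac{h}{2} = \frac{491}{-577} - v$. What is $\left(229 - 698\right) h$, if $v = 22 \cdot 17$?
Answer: $\frac{202879082}{577} \approx 3.5161 \cdot 10^{5}$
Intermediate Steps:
$v = 374$
$h = - \frac{432578}{577}$ ($h = 2 \left(\frac{491}{-577} - 374\right) = 2 \left(491 \left(- \frac{1}{577}\right) - 374\right) = 2 \left(- \frac{491}{577} - 374\right) = 2 \left(- \frac{216289}{577}\right) = - \frac{432578}{577} \approx -749.7$)
$\left(229 - 698\right) h = \left(229 - 698\right) \left(- \frac{432578}{577}\right) = \left(-469\right) \left(- \frac{432578}{577}\right) = \frac{202879082}{577}$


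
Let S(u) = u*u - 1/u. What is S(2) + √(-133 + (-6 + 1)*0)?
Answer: 7/2 + I*√133 ≈ 3.5 + 11.533*I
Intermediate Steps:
S(u) = u² - 1/u
S(2) + √(-133 + (-6 + 1)*0) = (-1 + 2³)/2 + √(-133 + (-6 + 1)*0) = (-1 + 8)/2 + √(-133 - 5*0) = (½)*7 + √(-133 + 0) = 7/2 + √(-133) = 7/2 + I*√133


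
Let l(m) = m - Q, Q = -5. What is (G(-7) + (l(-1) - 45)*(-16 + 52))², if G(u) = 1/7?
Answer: 106729561/49 ≈ 2.1782e+6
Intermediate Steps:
G(u) = ⅐
l(m) = 5 + m (l(m) = m - 1*(-5) = m + 5 = 5 + m)
(G(-7) + (l(-1) - 45)*(-16 + 52))² = (⅐ + ((5 - 1) - 45)*(-16 + 52))² = (⅐ + (4 - 45)*36)² = (⅐ - 41*36)² = (⅐ - 1476)² = (-10331/7)² = 106729561/49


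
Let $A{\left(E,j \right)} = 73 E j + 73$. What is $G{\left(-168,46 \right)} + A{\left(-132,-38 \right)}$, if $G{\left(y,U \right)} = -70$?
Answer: $366171$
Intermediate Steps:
$A{\left(E,j \right)} = 73 + 73 E j$ ($A{\left(E,j \right)} = 73 E j + 73 = 73 + 73 E j$)
$G{\left(-168,46 \right)} + A{\left(-132,-38 \right)} = -70 + \left(73 + 73 \left(-132\right) \left(-38\right)\right) = -70 + \left(73 + 366168\right) = -70 + 366241 = 366171$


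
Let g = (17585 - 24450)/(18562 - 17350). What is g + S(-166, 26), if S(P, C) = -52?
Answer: -69889/1212 ≈ -57.664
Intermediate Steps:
g = -6865/1212 ≈ -5.6642
g + S(-166, 26) = -6865/1212 - 52 = -69889/1212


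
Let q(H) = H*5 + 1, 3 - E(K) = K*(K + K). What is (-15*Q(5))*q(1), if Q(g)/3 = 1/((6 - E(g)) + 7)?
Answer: -9/2 ≈ -4.5000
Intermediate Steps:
E(K) = 3 - 2*K**2 (E(K) = 3 - K*(K + K) = 3 - K*2*K = 3 - 2*K**2)
Q(g) = 3/(10 + 2*g**2) (Q(g) = 3/((6 - (3 - 2*g**2)) + 7) = 3/((6 + (-3 + 2*g**2)) + 7) = 3/((3 + 2*g**2) + 7) = 3/(10 + 2*g**2))
q(H) = 1 + 5*H (q(H) = 5*H + 1 = 1 + 5*H)
(-15*Q(5))*q(1) = (-45/(2*(5 + 5**2)))*(1 + 5*1) = (-45/(2*(5 + 25)))*(1 + 5) = -45/(2*30)*6 = -15*1/20*6 = -3/4*6 = -9/2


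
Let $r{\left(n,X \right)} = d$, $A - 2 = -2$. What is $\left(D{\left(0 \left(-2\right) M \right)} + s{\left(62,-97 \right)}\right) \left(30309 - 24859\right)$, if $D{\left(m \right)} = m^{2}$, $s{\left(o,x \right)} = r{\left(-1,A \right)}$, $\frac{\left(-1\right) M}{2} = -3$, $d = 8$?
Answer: $43600$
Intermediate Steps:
$A = 0$ ($A = 2 - 2 = 0$)
$M = 6$ ($M = \left(-2\right) \left(-3\right) = 6$)
$r{\left(n,X \right)} = 8$
$s{\left(o,x \right)} = 8$
$\left(D{\left(0 \left(-2\right) M \right)} + s{\left(62,-97 \right)}\right) \left(30309 - 24859\right) = \left(\left(0 \left(-2\right) 6\right)^{2} + 8\right) \left(30309 - 24859\right) = \left(\left(0 \cdot 6\right)^{2} + 8\right) 5450 = \left(0^{2} + 8\right) 5450 = \left(0 + 8\right) 5450 = 8 \cdot 5450 = 43600$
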